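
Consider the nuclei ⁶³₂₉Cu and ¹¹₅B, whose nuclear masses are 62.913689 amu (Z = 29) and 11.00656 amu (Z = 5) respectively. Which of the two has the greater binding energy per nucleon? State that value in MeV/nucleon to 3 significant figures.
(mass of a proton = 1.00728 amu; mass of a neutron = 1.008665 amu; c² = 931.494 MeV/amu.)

⁶³₂₉Cu: Σm = 29(1.00728) + 34(1.008665) = 63.505730 amu; Δm = 0.592041 amu; E_B = 551.48 MeV; E_B/A = 8.754 MeV
¹¹₅B: Σm = 5(1.00728) + 6(1.008665) = 11.088390 amu; Δm = 0.081830 amu; E_B = 76.224 MeV; E_B/A = 6.929 MeV
⁶³₂₉Cu has the higher binding energy per nucleon, so it is the more tightly bound nucleus.

⁶³₂₉Cu; 8.75 MeV/nucleon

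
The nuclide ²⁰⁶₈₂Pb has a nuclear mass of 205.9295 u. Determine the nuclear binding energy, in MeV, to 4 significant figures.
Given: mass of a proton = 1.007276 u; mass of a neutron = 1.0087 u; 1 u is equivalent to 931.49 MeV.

1626 MeV

Total constituent mass: 82 × 1.007276 + 124 × 1.0087 = 207.675432 u
The mass defect is 207.675432 − 205.9295 = 1.745932 u.
Converting to energy: 1.745932 u × 931.49 MeV/u = 1626.32 MeV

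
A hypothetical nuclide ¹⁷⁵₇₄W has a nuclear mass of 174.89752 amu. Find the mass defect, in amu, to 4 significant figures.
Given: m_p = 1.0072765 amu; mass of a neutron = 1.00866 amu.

Total constituent mass: 74 × 1.0072765 + 101 × 1.00866 = 176.4131210 amu
Mass defect Δm = 176.4131210 − 174.89752 = 1.5156010 amu

1.516 amu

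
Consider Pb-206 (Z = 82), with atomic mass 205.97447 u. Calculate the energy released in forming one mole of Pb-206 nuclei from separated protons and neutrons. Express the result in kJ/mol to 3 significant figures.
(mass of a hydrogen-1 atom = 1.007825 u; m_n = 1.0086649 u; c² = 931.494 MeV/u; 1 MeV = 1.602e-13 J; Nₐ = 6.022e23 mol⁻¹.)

1.57e+11 kJ/mol

Total constituent mass: 82 × 1.007825 + 124 × 1.0086649 = 207.7160976 u
Δm = 207.7160976 − 205.97447 = 1.7416276 u
Binding energy = Δm·c² = 1.7416276 × 931.494 MeV/u = 1622.32 MeV
Per nucleus in joules: 1622.32 MeV × 1.602e-13 J/MeV = 2.5990e-10 J
Per mole: 2.5990e-10 J × 6.022e23 mol⁻¹ = 1.5651e+14 J/mol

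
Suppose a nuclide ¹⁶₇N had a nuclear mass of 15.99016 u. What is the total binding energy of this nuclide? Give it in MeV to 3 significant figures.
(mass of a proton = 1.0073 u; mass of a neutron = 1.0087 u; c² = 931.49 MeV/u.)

Z = 7, so N = A − Z = 16 − 7 = 9.
Mass of separated nucleons = 7(1.0073) + 9(1.0087) = 7.0511 + 9.0783 = 16.1294 u
The mass defect is 16.1294 − 15.99016 = 0.13924 u.
Binding energy = Δm·c² = 0.13924 × 931.49 MeV/u = 129.701 MeV

130 MeV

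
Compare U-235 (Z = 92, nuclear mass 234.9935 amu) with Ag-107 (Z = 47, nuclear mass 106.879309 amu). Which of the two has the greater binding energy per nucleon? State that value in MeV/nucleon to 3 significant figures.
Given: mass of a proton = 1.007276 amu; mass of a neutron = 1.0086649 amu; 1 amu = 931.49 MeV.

Ag-107; 8.55 MeV/nucleon

U-235: Σm = 92(1.007276) + 143(1.0086649) = 236.9084727 amu; Δm = 1.9149727 amu; E_B = 1783.8 MeV; E_B/A = 7.591 MeV
Ag-107: Σm = 47(1.007276) + 60(1.0086649) = 107.8618660 amu; Δm = 0.9825570 amu; E_B = 915.24 MeV; E_B/A = 8.554 MeV
Ag-107 has the higher binding energy per nucleon, so it is the more tightly bound nucleus.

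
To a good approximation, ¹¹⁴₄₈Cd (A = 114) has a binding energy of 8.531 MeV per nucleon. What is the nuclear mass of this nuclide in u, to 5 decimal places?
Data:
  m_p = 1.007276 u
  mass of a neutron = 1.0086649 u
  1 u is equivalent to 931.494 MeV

Total binding energy = 114 × 8.531 = 972.534 MeV
Mass defect = 972.534 MeV / (931.494 MeV/u) = 1.0440583 u
Constituent mass = 48(1.007276) + 66(1.0086649) = 114.9211314 u
Nuclear mass = 114.9211314 − 1.0440583 = 113.8770731 u ≈ 113.87707 u (to 5 decimal places)

113.87707 u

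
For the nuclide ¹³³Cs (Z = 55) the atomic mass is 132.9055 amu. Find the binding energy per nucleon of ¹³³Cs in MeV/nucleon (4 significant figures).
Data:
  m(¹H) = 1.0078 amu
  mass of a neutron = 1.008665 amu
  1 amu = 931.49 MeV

8.400 MeV/nucleon

Z = 55, so N = A − Z = 133 − 55 = 78.
Mass of separated nucleons = 55(1.0078) + 78(1.008665) = 55.4290 + 78.675870 = 134.104870 amu
Mass defect Δm = 134.104870 − 132.9055 = 1.199370 amu
E_B = 1.199370 × 931.49 = 1117.20 MeV
BE/A = 1117.20 MeV / 133 = 8.400 MeV/nucleon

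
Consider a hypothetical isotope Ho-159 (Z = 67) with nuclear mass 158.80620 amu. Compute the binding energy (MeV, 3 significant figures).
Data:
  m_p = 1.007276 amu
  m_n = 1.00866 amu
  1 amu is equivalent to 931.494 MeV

The nucleus contains 67 protons and 159 − 67 = 92 neutrons.
Total constituent mass: 67 × 1.007276 + 92 × 1.00866 = 160.284212 amu
The mass defect is 160.284212 − 158.80620 = 1.478012 amu.
E_B = 1.478012 × 931.494 = 1376.76 MeV

1380 MeV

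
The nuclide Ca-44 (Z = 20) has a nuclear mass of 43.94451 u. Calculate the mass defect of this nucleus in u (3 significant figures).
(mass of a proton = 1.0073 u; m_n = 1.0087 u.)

0.410 u

With 20 protons and 24 neutrons (A = 44):
Total constituent mass: 20 × 1.0073 + 24 × 1.0087 = 44.3548 u
Mass defect Δm = 44.3548 − 43.94451 = 0.41029 u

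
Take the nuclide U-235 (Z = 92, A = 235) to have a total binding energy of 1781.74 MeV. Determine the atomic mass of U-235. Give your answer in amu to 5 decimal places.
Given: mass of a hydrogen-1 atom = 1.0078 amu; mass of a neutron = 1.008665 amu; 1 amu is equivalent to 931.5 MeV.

235.04393 amu

Mass defect = 1781.74 MeV / (931.5 MeV/amu) = 1.9127644 amu
Constituent mass = 92(1.0078) + 143(1.008665) = 236.956695 amu
Atomic mass = 236.956695 − 1.9127644 = 235.0439306 amu ≈ 235.04393 amu (to 5 decimal places)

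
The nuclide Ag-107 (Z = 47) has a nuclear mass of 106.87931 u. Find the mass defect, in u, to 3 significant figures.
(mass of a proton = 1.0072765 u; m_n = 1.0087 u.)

Total constituent mass: 47 × 1.0072765 + 60 × 1.0087 = 107.8639955 u
Mass defect Δm = 107.8639955 − 106.87931 = 0.9846855 u

0.985 u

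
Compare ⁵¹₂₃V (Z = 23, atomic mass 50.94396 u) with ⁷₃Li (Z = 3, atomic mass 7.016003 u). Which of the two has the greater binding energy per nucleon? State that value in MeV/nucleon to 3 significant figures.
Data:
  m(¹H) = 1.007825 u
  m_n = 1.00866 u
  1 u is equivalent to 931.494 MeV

⁵¹₂₃V: Σm = 23(1.007825) + 28(1.00866) = 51.422455 u; Δm = 0.478495 u; E_B = 445.72 MeV; E_B/A = 8.740 MeV
⁷₃Li: Σm = 3(1.007825) + 4(1.00866) = 7.058115 u; Δm = 0.042112 u; E_B = 39.227 MeV; E_B/A = 5.604 MeV
⁵¹₂₃V has the higher binding energy per nucleon, so it is the more tightly bound nucleus.

⁵¹₂₃V; 8.74 MeV/nucleon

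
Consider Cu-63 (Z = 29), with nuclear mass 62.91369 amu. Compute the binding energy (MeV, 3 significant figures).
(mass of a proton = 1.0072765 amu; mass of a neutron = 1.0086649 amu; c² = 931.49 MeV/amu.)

Σm = 29·m_p + 34·m_n = 29.2110185 + 34.2946066 = 63.5056251 amu
Δm = 63.5056251 − 62.91369 = 0.5919351 amu
E_B = 0.5919351 × 931.49 = 551.382 MeV

551 MeV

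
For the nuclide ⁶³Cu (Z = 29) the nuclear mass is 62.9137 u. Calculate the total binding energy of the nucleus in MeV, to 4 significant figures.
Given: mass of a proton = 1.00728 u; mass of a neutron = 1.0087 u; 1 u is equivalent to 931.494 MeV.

The nucleus contains 29 protons and 63 − 29 = 34 neutrons.
Total constituent mass: 29 × 1.00728 + 34 × 1.0087 = 63.50692 u
Δm = 63.50692 − 62.9137 = 0.59322 u
Converting to energy: 0.59322 u × 931.494 MeV/u = 552.581 MeV

552.6 MeV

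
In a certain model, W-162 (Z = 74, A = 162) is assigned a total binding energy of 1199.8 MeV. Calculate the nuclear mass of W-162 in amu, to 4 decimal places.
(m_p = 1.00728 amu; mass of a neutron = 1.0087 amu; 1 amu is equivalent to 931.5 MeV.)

162.0163 amu

Mass defect = 1199.8 MeV / (931.5 MeV/amu) = 1.288030 amu
Constituent mass = 74(1.00728) + 88(1.0087) = 163.30432 amu
Nuclear mass = 163.30432 − 1.288030 = 162.016290 amu ≈ 162.0163 amu (to 4 decimal places)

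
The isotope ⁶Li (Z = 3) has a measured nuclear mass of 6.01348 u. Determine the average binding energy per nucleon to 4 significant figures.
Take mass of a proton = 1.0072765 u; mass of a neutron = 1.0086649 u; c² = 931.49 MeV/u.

With 3 protons and 3 neutrons (A = 6):
Total constituent mass: 3 × 1.0072765 + 3 × 1.0086649 = 6.0478242 u
The mass defect is 6.0478242 − 6.01348 = 0.0343442 u.
E_B = 0.0343442 × 931.49 = 31.9913 MeV
BE/A = 31.9913 MeV / 6 = 5.332 MeV/nucleon

5.332 MeV/nucleon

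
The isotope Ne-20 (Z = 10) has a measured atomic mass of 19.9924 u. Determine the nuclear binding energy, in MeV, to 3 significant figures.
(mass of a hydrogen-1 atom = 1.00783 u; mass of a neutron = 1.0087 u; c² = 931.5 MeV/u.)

Total constituent mass: 10 × 1.00783 + 10 × 1.0087 = 20.16530 u
Mass defect Δm = 20.16530 − 19.9924 = 0.17290 u
Converting to energy: 0.17290 u × 931.5 MeV/u = 161.056 MeV

161 MeV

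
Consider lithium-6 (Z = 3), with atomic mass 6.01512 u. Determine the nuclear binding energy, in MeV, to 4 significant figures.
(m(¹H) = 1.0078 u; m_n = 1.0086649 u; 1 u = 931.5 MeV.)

31.93 MeV

Mass of separated nucleons = 3(1.0078) + 3(1.0086649) = 3.0234 + 3.0259947 = 6.0493947 u
Mass defect Δm = 6.0493947 − 6.01512 = 0.0342747 u
Converting to energy: 0.0342747 u × 931.5 MeV/u = 31.9269 MeV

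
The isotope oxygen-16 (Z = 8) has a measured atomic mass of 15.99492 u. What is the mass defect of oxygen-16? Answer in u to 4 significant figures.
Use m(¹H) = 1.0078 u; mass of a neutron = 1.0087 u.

0.1371 u

Z = 8, so N = A − Z = 16 − 8 = 8.
Total constituent mass: 8 × 1.0078 + 8 × 1.0087 = 16.1320 u
The mass defect is 16.1320 − 15.99492 = 0.13708 u.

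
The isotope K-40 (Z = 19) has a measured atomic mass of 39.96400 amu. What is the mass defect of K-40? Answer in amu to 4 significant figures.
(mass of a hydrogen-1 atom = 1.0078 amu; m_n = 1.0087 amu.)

The nucleus contains 19 protons and 40 − 19 = 21 neutrons.
Mass of separated nucleons = 19(1.0078) + 21(1.0087) = 19.1482 + 21.1827 = 40.3309 amu
Δm = 40.3309 − 39.96400 = 0.36690 amu

0.3669 amu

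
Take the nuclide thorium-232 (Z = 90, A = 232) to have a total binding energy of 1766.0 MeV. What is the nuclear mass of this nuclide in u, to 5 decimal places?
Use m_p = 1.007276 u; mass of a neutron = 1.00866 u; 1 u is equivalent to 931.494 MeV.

Mass defect = 1766.0 MeV / (931.494 MeV/u) = 1.8958791 u
Constituent mass = 90(1.007276) + 142(1.00866) = 233.884560 u
Nuclear mass = 233.884560 − 1.8958791 = 231.9886809 u ≈ 231.98868 u (to 5 decimal places)

231.98868 u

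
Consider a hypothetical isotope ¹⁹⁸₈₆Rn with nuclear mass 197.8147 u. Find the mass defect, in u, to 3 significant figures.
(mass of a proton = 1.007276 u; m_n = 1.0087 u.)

1.79 u

With 86 protons and 112 neutrons (A = 198):
Total constituent mass: 86 × 1.007276 + 112 × 1.0087 = 199.600136 u
The mass defect is 199.600136 − 197.8147 = 1.785436 u.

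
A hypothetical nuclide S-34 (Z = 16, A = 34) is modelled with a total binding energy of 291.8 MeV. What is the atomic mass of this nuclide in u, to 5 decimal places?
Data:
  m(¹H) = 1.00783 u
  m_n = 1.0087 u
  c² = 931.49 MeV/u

33.96862 u

Mass defect = 291.8 MeV / (931.49 MeV/u) = 0.3132615 u
Constituent mass = 16(1.00783) + 18(1.0087) = 34.28188 u
Atomic mass = 34.28188 − 0.3132615 = 33.9686185 u ≈ 33.96862 u (to 5 decimal places)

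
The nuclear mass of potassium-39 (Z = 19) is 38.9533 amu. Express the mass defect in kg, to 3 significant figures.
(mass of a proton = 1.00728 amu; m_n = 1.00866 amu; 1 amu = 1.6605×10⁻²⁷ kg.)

5.95e-28 kg

Z = 19, so N = A − Z = 39 − 19 = 20.
Total constituent mass: 19 × 1.00728 + 20 × 1.00866 = 39.31152 amu
The mass defect is 39.31152 − 38.9533 = 0.35822 amu.
In SI units: 0.35822 amu × 1.6605×10⁻²⁷ kg/amu = 5.9482e-28 kg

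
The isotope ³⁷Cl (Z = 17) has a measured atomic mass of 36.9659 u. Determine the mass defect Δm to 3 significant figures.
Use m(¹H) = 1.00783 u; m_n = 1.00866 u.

0.340 u

Z = 17, so N = A − Z = 37 − 17 = 20.
Mass of separated nucleons = 17(1.00783) + 20(1.00866) = 17.13311 + 20.17320 = 37.30631 u
Δm = 37.30631 − 36.9659 = 0.34041 u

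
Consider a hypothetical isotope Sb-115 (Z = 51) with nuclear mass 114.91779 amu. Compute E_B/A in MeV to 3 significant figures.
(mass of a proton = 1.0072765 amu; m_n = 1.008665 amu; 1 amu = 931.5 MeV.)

8.16 MeV/nucleon

Mass of separated nucleons = 51(1.0072765) + 64(1.008665) = 51.3711015 + 64.554560 = 115.9256615 amu
The mass defect is 115.9256615 − 114.91779 = 1.0078715 amu.
Converting to energy: 1.0078715 amu × 931.5 MeV/amu = 938.832 MeV
BE/A = 938.832 MeV / 115 = 8.164 MeV/nucleon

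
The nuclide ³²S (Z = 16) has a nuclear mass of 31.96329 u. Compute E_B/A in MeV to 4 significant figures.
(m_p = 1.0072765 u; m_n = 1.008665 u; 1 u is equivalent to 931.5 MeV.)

Z = 16, so N = A − Z = 32 − 16 = 16.
Mass of separated nucleons = 16(1.0072765) + 16(1.008665) = 16.1164240 + 16.138640 = 32.2550640 u
Δm = 32.2550640 − 31.96329 = 0.2917740 u
E_B = 0.2917740 × 931.5 = 271.787 MeV
Dividing by A = 32 gives 8.493 MeV per nucleon.

8.493 MeV/nucleon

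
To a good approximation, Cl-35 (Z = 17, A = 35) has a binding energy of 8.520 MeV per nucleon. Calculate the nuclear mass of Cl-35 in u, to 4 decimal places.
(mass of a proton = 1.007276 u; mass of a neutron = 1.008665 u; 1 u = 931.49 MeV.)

34.9595 u

Total binding energy = 35 × 8.520 = 298.200 MeV
Mass defect = 298.200 MeV / (931.49 MeV/u) = 0.320132 u
Constituent mass = 17(1.007276) + 18(1.008665) = 35.279662 u
Nuclear mass = 35.279662 − 0.320132 = 34.959530 u ≈ 34.9595 u (to 4 decimal places)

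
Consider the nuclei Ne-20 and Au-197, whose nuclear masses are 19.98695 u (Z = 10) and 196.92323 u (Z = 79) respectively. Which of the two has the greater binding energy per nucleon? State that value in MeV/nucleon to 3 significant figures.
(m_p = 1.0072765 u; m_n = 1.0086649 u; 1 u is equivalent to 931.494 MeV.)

Ne-20; 8.03 MeV/nucleon

Ne-20: Σm = 10(1.0072765) + 10(1.0086649) = 20.1594140 u; Δm = 0.1724640 u; E_B = 160.649 MeV; E_B/A = 8.032 MeV
Au-197: Σm = 79(1.0072765) + 118(1.0086649) = 198.5973017 u; Δm = 1.6740717 u; E_B = 1559.4 MeV; E_B/A = 7.916 MeV
Ne-20 has the higher binding energy per nucleon, so it is the more tightly bound nucleus.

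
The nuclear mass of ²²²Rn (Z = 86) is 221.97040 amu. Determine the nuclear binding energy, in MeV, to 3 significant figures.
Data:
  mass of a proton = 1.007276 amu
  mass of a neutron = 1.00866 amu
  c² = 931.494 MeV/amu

Z = 86, so N = A − Z = 222 − 86 = 136.
Σm = 86·m_p + 136·m_n = 86.625736 + 137.17776 = 223.803496 amu
Δm = 223.803496 − 221.97040 = 1.833096 amu
Binding energy = Δm·c² = 1.833096 × 931.494 MeV/amu = 1707.52 MeV

1710 MeV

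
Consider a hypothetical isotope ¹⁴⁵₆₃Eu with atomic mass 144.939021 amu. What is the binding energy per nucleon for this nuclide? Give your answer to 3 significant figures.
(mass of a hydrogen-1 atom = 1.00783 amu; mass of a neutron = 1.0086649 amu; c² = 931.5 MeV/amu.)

8.13 MeV/nucleon

With 63 protons and 82 neutrons (A = 145):
Σm = 63·m(¹H) + 82·m_n = 63.49329 + 82.7105218 = 146.2038118 amu
The mass defect is 146.2038118 − 144.939021 = 1.2647908 amu.
Converting to energy: 1.2647908 amu × 931.5 MeV/amu = 1178.15 MeV
Dividing by A = 145 gives 8.125 MeV per nucleon.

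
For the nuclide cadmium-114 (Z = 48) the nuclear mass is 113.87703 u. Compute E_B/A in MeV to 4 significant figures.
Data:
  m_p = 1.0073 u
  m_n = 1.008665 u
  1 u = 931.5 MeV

Σm = 48·m_p + 66·m_n = 48.3504 + 66.571890 = 114.922290 u
Mass defect Δm = 114.922290 − 113.87703 = 1.045260 u
Converting to energy: 1.045260 u × 931.5 MeV/u = 973.660 MeV
BE/A = 973.660 MeV / 114 = 8.541 MeV/nucleon

8.541 MeV/nucleon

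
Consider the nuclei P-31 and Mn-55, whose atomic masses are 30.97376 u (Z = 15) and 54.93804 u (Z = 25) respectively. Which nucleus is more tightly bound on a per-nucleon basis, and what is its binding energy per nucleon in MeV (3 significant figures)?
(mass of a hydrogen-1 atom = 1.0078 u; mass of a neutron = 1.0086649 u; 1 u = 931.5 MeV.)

Mn-55; 8.75 MeV/nucleon

P-31: Σm = 15(1.0078) + 16(1.0086649) = 31.2556384 u; Δm = 0.2818784 u; E_B = 262.57 MeV; E_B/A = 8.470 MeV
Mn-55: Σm = 25(1.0078) + 30(1.0086649) = 55.4549470 u; Δm = 0.5169070 u; E_B = 481.50 MeV; E_B/A = 8.7545 MeV
Mn-55 has the higher binding energy per nucleon, so it is the more tightly bound nucleus.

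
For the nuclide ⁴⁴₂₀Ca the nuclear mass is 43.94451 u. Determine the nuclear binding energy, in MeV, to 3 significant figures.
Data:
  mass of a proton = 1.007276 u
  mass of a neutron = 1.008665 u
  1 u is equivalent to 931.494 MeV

The nucleus contains 20 protons and 44 − 20 = 24 neutrons.
Σm = 20·m_p + 24·m_n = 20.145520 + 24.207960 = 44.353480 u
Mass defect Δm = 44.353480 − 43.94451 = 0.408970 u
Binding energy = Δm·c² = 0.408970 × 931.494 MeV/u = 380.953 MeV

381 MeV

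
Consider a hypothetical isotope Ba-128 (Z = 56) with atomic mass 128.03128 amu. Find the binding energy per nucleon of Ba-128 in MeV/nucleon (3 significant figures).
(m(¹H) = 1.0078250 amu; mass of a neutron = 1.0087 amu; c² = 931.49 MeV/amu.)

Total constituent mass: 56 × 1.0078250 + 72 × 1.0087 = 129.0646000 amu
Mass defect Δm = 129.0646000 − 128.03128 = 1.0333200 amu
Binding energy = Δm·c² = 1.0333200 × 931.49 MeV/amu = 962.527 MeV
Per nucleon: 962.527 / 128 = 7.520 MeV

7.52 MeV/nucleon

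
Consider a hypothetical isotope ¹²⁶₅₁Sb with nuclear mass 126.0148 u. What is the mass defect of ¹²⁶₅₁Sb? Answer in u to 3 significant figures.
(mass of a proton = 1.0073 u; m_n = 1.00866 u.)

With 51 protons and 75 neutrons (A = 126):
Σm = 51·m_p + 75·m_n = 51.3723 + 75.64950 = 127.02180 u
Mass defect Δm = 127.02180 − 126.0148 = 1.00700 u

1.01 u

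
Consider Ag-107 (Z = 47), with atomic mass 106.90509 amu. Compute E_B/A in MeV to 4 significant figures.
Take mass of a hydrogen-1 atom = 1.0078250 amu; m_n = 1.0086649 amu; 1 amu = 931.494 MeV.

8.554 MeV/nucleon

Z = 47, so N = A − Z = 107 − 47 = 60.
Mass of separated nucleons = 47(1.0078250) + 60(1.0086649) = 47.3677750 + 60.5198940 = 107.8876690 amu
Δm = 107.8876690 − 106.90509 = 0.9825790 amu
E_B = 0.9825790 × 931.494 = 915.266 MeV
Per nucleon: 915.266 / 107 = 8.554 MeV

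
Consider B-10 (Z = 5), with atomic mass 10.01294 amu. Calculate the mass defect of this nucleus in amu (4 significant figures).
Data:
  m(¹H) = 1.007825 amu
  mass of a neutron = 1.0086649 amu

0.06951 amu

The nucleus contains 5 protons and 10 − 5 = 5 neutrons.
Σm = 5·m(¹H) + 5·m_n = 5.039125 + 5.0433245 = 10.0824495 amu
The mass defect is 10.0824495 − 10.01294 = 0.0695095 amu.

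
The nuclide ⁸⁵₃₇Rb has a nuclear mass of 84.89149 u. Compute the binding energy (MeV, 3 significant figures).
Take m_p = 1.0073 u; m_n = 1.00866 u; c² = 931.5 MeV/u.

740 MeV

With 37 protons and 48 neutrons (A = 85):
Σm = 37·m_p + 48·m_n = 37.2701 + 48.41568 = 85.68578 u
Δm = 85.68578 − 84.89149 = 0.79429 u
Converting to energy: 0.79429 u × 931.5 MeV/u = 739.881 MeV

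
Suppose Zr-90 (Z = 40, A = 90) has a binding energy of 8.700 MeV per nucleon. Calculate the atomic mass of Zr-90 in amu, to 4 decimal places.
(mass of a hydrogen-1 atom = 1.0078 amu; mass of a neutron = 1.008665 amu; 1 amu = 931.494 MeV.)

Total binding energy = 90 × 8.700 = 783.000 MeV
Mass defect = 783.000 MeV / (931.494 MeV/amu) = 0.840585 amu
Constituent mass = 40(1.0078) + 50(1.008665) = 90.745250 amu
Atomic mass = 90.745250 − 0.840585 = 89.904665 amu ≈ 89.9047 amu (to 4 decimal places)

89.9047 amu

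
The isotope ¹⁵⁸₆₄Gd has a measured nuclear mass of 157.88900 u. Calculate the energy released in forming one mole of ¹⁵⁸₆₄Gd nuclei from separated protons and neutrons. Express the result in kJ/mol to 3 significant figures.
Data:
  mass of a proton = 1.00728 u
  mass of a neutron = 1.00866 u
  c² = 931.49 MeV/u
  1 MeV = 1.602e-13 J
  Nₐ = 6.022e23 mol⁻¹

The nucleus contains 64 protons and 158 − 64 = 94 neutrons.
Total constituent mass: 64 × 1.00728 + 94 × 1.00866 = 159.27996 u
Mass defect Δm = 159.27996 − 157.88900 = 1.39096 u
Binding energy = Δm·c² = 1.39096 × 931.49 MeV/u = 1295.67 MeV
Per nucleus in joules: 1295.67 MeV × 1.602e-13 J/MeV = 2.0757e-10 J
Per mole: 2.0757e-10 J × 6.022e23 mol⁻¹ = 1.2500e+14 J/mol

1.25e+11 kJ/mol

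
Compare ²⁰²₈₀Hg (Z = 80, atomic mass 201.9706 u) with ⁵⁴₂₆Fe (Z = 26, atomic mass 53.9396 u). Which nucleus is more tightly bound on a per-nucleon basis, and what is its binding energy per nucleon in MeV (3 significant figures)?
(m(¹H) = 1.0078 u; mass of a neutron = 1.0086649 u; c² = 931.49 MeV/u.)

⁵⁴₂₆Fe; 8.73 MeV/nucleon

²⁰²₈₀Hg: Σm = 80(1.0078) + 122(1.0086649) = 203.6811178 u; Δm = 1.7105178 u; E_B = 1593.3 MeV; E_B/A = 7.888 MeV
⁵⁴₂₆Fe: Σm = 26(1.0078) + 28(1.0086649) = 54.4454172 u; Δm = 0.5058172 u; E_B = 471.16 MeV; E_B/A = 8.725 MeV
⁵⁴₂₆Fe has the higher binding energy per nucleon, so it is the more tightly bound nucleus.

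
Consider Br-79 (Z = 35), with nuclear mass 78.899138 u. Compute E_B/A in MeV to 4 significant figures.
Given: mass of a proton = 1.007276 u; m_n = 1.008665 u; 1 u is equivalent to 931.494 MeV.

Σm = 35·m_p + 44·m_n = 35.254660 + 44.381260 = 79.635920 u
Mass defect Δm = 79.635920 − 78.899138 = 0.736782 u
Binding energy = Δm·c² = 0.736782 × 931.494 MeV/u = 686.308 MeV
Dividing by A = 79 gives 8.687 MeV per nucleon.

8.687 MeV/nucleon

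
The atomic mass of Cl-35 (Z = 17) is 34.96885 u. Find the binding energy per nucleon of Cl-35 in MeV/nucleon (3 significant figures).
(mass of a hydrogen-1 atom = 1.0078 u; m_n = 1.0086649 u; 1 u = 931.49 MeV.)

Z = 17, so N = A − Z = 35 − 17 = 18.
Σm = 17·m(¹H) + 18·m_n = 17.1326 + 18.1559682 = 35.2885682 u
Δm = 35.2885682 − 34.96885 = 0.3197182 u
Converting to energy: 0.3197182 u × 931.49 MeV/u = 297.814 MeV
Per nucleon: 297.814 / 35 = 8.509 MeV

8.51 MeV/nucleon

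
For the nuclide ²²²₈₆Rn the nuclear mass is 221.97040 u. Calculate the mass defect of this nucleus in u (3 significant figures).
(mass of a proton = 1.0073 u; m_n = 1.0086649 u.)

1.84 u

Σm = 86·m_p + 136·m_n = 86.6278 + 137.1784264 = 223.8062264 u
The mass defect is 223.8062264 − 221.97040 = 1.8358264 u.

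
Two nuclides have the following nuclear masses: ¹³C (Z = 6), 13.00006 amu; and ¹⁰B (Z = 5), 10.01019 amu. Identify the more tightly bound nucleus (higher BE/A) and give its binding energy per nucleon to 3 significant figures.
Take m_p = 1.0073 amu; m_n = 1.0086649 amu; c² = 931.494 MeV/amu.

¹³C; 7.48 MeV/nucleon

¹³C: Σm = 6(1.0073) + 7(1.0086649) = 13.1044543 amu; Δm = 0.1043943 amu; E_B = 97.243 MeV; E_B/A = 7.480 MeV
¹⁰B: Σm = 5(1.0073) + 5(1.0086649) = 10.0798245 amu; Δm = 0.0696345 amu; E_B = 64.864 MeV; E_B/A = 6.486 MeV
¹³C has the higher binding energy per nucleon, so it is the more tightly bound nucleus.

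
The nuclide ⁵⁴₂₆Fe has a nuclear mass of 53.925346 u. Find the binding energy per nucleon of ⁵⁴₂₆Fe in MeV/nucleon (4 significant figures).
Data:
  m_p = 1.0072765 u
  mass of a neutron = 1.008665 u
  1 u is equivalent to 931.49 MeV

Z = 26, so N = A − Z = 54 − 26 = 28.
Mass of separated nucleons = 26(1.0072765) + 28(1.008665) = 26.1891890 + 28.242620 = 54.4318090 u
The mass defect is 54.4318090 − 53.925346 = 0.5064630 u.
Converting to energy: 0.5064630 u × 931.49 MeV/u = 471.765 MeV
BE/A = 471.765 MeV / 54 = 8.736 MeV/nucleon

8.736 MeV/nucleon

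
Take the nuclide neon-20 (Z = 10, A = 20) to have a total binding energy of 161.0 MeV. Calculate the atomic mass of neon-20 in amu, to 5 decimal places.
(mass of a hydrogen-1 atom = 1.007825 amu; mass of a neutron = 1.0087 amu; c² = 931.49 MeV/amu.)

Mass defect = 161.0 MeV / (931.49 MeV/amu) = 0.1728414 amu
Constituent mass = 10(1.007825) + 10(1.0087) = 20.165250 amu
Atomic mass = 20.165250 − 0.1728414 = 19.9924086 amu ≈ 19.99241 amu (to 5 decimal places)

19.99241 amu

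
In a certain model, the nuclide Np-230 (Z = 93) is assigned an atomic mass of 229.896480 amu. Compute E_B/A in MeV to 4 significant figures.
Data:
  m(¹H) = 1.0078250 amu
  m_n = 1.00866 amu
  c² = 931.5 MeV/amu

Mass of separated nucleons = 93(1.0078250) + 137(1.00866) = 93.7277250 + 138.18642 = 231.9141450 amu
The mass defect is 231.9141450 − 229.896480 = 2.0176650 amu.
E_B = 2.0176650 × 931.5 = 1879.45 MeV
Per nucleon: 1879.45 / 230 = 8.172 MeV

8.172 MeV/nucleon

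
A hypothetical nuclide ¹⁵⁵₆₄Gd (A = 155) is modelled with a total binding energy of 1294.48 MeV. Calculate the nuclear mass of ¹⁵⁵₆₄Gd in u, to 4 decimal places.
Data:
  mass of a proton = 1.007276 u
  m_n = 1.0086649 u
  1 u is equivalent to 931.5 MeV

Mass defect = 1294.48 MeV / (931.5 MeV/u) = 1.389673 u
Constituent mass = 64(1.007276) + 91(1.0086649) = 156.2541699 u
Nuclear mass = 156.2541699 − 1.389673 = 154.8644969 u ≈ 154.8645 u (to 4 decimal places)

154.8645 u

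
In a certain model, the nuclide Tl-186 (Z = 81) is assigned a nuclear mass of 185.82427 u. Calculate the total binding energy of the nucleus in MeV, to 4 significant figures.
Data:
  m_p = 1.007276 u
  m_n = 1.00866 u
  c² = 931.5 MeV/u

Σm = 81·m_p + 105·m_n = 81.589356 + 105.90930 = 187.498656 u
Mass defect Δm = 187.498656 − 185.82427 = 1.674386 u
Binding energy = Δm·c² = 1.674386 × 931.5 MeV/u = 1559.69 MeV

1560 MeV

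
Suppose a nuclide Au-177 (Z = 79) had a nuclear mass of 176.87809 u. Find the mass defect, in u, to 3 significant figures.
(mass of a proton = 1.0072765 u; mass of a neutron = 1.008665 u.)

The nucleus contains 79 protons and 177 − 79 = 98 neutrons.
Total constituent mass: 79 × 1.0072765 + 98 × 1.008665 = 178.4240135 u
Δm = 178.4240135 − 176.87809 = 1.5459235 u

1.55 u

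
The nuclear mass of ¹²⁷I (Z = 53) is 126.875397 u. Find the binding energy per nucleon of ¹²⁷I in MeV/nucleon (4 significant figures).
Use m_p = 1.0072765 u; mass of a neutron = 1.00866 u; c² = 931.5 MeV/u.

8.443 MeV/nucleon

Σm = 53·m_p + 74·m_n = 53.3856545 + 74.64084 = 128.0264945 u
The mass defect is 128.0264945 − 126.875397 = 1.1510975 u.
Converting to energy: 1.1510975 u × 931.5 MeV/u = 1072.25 MeV
BE/A = 1072.25 MeV / 127 = 8.443 MeV/nucleon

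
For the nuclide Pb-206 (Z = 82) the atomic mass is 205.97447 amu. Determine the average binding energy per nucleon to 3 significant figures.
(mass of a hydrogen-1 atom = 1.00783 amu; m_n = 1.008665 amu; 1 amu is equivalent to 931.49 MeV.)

7.88 MeV/nucleon

Z = 82, so N = A − Z = 206 − 82 = 124.
Mass of separated nucleons = 82(1.00783) + 124(1.008665) = 82.64206 + 125.074460 = 207.716520 amu
The mass defect is 207.716520 − 205.97447 = 1.742050 amu.
E_B = 1.742050 × 931.49 = 1622.70 MeV
BE/A = 1622.70 MeV / 206 = 7.877 MeV/nucleon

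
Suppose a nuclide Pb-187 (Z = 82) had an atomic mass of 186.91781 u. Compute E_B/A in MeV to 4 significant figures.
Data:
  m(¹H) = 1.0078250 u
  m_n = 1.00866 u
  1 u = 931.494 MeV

8.135 MeV/nucleon

Σm = 82·m(¹H) + 105·m_n = 82.6416500 + 105.90930 = 188.5509500 u
The mass defect is 188.5509500 − 186.91781 = 1.6331400 u.
Binding energy = Δm·c² = 1.6331400 × 931.494 MeV/u = 1521.26 MeV
Per nucleon: 1521.26 / 187 = 8.135 MeV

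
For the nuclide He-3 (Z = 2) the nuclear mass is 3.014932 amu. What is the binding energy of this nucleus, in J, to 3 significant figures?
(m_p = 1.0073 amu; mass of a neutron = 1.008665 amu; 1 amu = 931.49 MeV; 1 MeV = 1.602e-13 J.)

1.24e-12 J

With 2 protons and 1 neutrons (A = 3):
Σm = 2·m_p + 1·m_n = 2.0146 + 1.008665 = 3.023265 amu
Δm = 3.023265 − 3.014932 = 0.008333 amu
Binding energy = Δm·c² = 0.008333 × 931.49 MeV/amu = 7.76211 MeV
In joules: 7.76211 MeV × 1.602e-13 J/MeV = 1.2435e-12 J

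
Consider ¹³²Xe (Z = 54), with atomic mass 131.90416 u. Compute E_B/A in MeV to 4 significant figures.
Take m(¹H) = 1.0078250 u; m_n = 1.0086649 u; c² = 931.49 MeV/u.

8.428 MeV/nucleon

With 54 protons and 78 neutrons (A = 132):
Mass of separated nucleons = 54(1.0078250) + 78(1.0086649) = 54.4225500 + 78.6758622 = 133.0984122 u
The mass defect is 133.0984122 − 131.90416 = 1.1942522 u.
Binding energy = Δm·c² = 1.1942522 × 931.49 MeV/u = 1112.43 MeV
Per nucleon: 1112.43 / 132 = 8.428 MeV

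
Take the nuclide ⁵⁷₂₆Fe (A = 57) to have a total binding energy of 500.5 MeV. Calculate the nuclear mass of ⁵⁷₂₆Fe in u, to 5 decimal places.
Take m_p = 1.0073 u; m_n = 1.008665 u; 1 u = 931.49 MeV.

Mass defect = 500.5 MeV / (931.49 MeV/u) = 0.5373112 u
Constituent mass = 26(1.0073) + 31(1.008665) = 57.458415 u
Nuclear mass = 57.458415 − 0.5373112 = 56.9211038 u ≈ 56.92110 u (to 5 decimal places)

56.92110 u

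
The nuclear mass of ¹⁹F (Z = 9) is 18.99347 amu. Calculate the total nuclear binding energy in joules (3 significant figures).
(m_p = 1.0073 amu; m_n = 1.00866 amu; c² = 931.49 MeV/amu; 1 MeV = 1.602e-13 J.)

The nucleus contains 9 protons and 19 − 9 = 10 neutrons.
Total constituent mass: 9 × 1.0073 + 10 × 1.00866 = 19.15230 amu
Δm = 19.15230 − 18.99347 = 0.15883 amu
Converting to energy: 0.15883 amu × 931.49 MeV/amu = 147.949 MeV
In joules: 147.949 MeV × 1.602e-13 J/MeV = 2.3701e-11 J

2.37e-11 J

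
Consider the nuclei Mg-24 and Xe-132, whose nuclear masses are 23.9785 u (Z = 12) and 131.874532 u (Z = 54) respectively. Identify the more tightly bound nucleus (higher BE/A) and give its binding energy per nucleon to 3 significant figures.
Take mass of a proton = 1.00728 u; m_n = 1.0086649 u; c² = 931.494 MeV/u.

Mg-24: Σm = 12(1.00728) + 12(1.0086649) = 24.1913388 u; Δm = 0.2128388 u; E_B = 198.26 MeV; E_B/A = 8.261 MeV
Xe-132: Σm = 54(1.00728) + 78(1.0086649) = 133.0689822 u; Δm = 1.1944502 u; E_B = 1112.6 MeV; E_B/A = 8.429 MeV
Xe-132 has the higher binding energy per nucleon, so it is the more tightly bound nucleus.

Xe-132; 8.43 MeV/nucleon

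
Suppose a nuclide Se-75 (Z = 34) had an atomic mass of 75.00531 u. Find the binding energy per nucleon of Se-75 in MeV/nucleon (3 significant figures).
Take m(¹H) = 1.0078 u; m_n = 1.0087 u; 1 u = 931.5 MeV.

With 34 protons and 41 neutrons (A = 75):
Mass of separated nucleons = 34(1.0078) + 41(1.0087) = 34.2652 + 41.3567 = 75.6219 u
The mass defect is 75.6219 − 75.00531 = 0.61659 u.
E_B = 0.61659 × 931.5 = 574.354 MeV
Per nucleon: 574.354 / 75 = 7.658 MeV

7.66 MeV/nucleon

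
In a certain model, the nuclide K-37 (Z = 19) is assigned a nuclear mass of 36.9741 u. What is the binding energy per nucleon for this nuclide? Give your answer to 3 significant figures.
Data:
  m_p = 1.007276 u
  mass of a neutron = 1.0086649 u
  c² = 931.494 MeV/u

Mass of separated nucleons = 19(1.007276) + 18(1.0086649) = 19.138244 + 18.1559682 = 37.2942122 u
The mass defect is 37.2942122 − 36.9741 = 0.3201122 u.
Converting to energy: 0.3201122 u × 931.494 MeV/u = 298.183 MeV
Per nucleon: 298.183 / 37 = 8.059 MeV

8.06 MeV/nucleon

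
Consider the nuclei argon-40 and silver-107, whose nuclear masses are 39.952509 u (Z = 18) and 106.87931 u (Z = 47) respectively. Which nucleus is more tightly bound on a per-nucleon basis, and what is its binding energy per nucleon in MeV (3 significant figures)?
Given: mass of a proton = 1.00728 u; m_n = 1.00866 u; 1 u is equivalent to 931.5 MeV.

argon-40; 8.59 MeV/nucleon

argon-40: Σm = 18(1.00728) + 22(1.00866) = 40.32156 u; Δm = 0.369051 u; E_B = 343.77 MeV; E_B/A = 8.594 MeV
silver-107: Σm = 47(1.00728) + 60(1.00866) = 107.86176 u; Δm = 0.98245 u; E_B = 915.15 MeV; E_B/A = 8.553 MeV
argon-40 has the higher binding energy per nucleon, so it is the more tightly bound nucleus.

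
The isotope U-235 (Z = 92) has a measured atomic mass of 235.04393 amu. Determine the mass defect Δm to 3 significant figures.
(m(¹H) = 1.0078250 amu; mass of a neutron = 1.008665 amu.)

With 92 protons and 143 neutrons (A = 235):
Σm = 92·m(¹H) + 143·m_n = 92.7199000 + 144.239095 = 236.9589950 amu
Δm = 236.9589950 − 235.04393 = 1.9150650 amu

1.92 amu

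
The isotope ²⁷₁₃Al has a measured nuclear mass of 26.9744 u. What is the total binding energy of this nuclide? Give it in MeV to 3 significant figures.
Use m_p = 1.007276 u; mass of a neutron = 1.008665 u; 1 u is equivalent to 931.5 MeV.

With 13 protons and 14 neutrons (A = 27):
Total constituent mass: 13 × 1.007276 + 14 × 1.008665 = 27.215898 u
The mass defect is 27.215898 − 26.9744 = 0.241498 u.
Converting to energy: 0.241498 u × 931.5 MeV/u = 224.955 MeV

225 MeV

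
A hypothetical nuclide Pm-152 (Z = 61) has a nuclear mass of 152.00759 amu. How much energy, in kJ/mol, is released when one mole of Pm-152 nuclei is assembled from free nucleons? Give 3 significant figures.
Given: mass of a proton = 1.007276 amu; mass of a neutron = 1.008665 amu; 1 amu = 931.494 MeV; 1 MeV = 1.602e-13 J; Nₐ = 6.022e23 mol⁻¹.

1.10e+11 kJ/mol

The nucleus contains 61 protons and 152 − 61 = 91 neutrons.
Total constituent mass: 61 × 1.007276 + 91 × 1.008665 = 153.232351 amu
The mass defect is 153.232351 − 152.00759 = 1.224761 amu.
Converting to energy: 1.224761 amu × 931.494 MeV/amu = 1140.86 MeV
Per nucleus in joules: 1140.86 MeV × 1.602e-13 J/MeV = 1.8277e-10 J
Per mole: 1.8277e-10 J × 6.022e23 mol⁻¹ = 1.1006e+14 J/mol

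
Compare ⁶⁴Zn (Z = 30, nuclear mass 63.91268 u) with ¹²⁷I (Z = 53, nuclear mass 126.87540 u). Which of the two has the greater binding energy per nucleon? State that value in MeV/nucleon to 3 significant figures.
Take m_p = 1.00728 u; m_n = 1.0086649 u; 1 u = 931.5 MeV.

⁶⁴Zn: Σm = 30(1.00728) + 34(1.0086649) = 64.5130066 u; Δm = 0.6003266 u; E_B = 559.20 MeV; E_B/A = 8.738 MeV
¹²⁷I: Σm = 53(1.00728) + 74(1.0086649) = 128.0270426 u; Δm = 1.1516426 u; E_B = 1072.8 MeV; E_B/A = 8.447 MeV
⁶⁴Zn has the higher binding energy per nucleon, so it is the more tightly bound nucleus.

⁶⁴Zn; 8.74 MeV/nucleon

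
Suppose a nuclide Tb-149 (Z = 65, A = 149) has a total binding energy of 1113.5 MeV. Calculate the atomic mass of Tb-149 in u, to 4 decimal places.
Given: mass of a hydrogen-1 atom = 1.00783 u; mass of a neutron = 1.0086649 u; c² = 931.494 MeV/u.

149.0414 u

Mass defect = 1113.5 MeV / (931.494 MeV/u) = 1.195391 u
Constituent mass = 65(1.00783) + 84(1.0086649) = 150.2368016 u
Atomic mass = 150.2368016 − 1.195391 = 149.0414106 u ≈ 149.0414 u (to 4 decimal places)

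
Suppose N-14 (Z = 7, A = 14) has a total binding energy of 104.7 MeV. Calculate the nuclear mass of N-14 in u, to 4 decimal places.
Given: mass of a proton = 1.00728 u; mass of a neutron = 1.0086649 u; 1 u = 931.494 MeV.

Mass defect = 104.7 MeV / (931.494 MeV/u) = 0.112400 u
Constituent mass = 7(1.00728) + 7(1.0086649) = 14.1116143 u
Nuclear mass = 14.1116143 − 0.112400 = 13.9992143 u ≈ 13.9992 u (to 4 decimal places)

13.9992 u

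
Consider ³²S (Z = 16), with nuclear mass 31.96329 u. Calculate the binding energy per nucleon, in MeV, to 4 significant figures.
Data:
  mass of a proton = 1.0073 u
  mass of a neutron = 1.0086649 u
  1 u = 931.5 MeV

8.504 MeV/nucleon

Mass of separated nucleons = 16(1.0073) + 16(1.0086649) = 16.1168 + 16.1386384 = 32.2554384 u
Mass defect Δm = 32.2554384 − 31.96329 = 0.2921484 u
E_B = 0.2921484 × 931.5 = 272.136 MeV
Per nucleon: 272.136 / 32 = 8.504 MeV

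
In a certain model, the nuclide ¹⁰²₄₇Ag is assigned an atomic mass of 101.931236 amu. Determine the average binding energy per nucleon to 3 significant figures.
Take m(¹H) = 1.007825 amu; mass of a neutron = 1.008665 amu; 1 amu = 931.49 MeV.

Z = 47, so N = A − Z = 102 − 47 = 55.
Σm = 47·m(¹H) + 55·m_n = 47.367775 + 55.476575 = 102.844350 amu
Δm = 102.844350 − 101.931236 = 0.913114 amu
E_B = 0.913114 × 931.49 = 850.557 MeV
Per nucleon: 850.557 / 102 = 8.339 MeV

8.34 MeV/nucleon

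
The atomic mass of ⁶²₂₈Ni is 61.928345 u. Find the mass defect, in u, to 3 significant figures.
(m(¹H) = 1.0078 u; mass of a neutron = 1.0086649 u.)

0.585 u

Mass of separated nucleons = 28(1.0078) + 34(1.0086649) = 28.2184 + 34.2946066 = 62.5130066 u
Δm = 62.5130066 − 61.928345 = 0.5846616 u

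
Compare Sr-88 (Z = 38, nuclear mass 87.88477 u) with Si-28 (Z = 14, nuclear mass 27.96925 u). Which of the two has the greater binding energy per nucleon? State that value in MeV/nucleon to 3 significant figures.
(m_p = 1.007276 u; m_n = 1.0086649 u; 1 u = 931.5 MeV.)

Sr-88: Σm = 38(1.007276) + 50(1.0086649) = 88.7097330 u; Δm = 0.8249630 u; E_B = 768.45 MeV; E_B/A = 8.732 MeV
Si-28: Σm = 14(1.007276) + 14(1.0086649) = 28.2231726 u; Δm = 0.2539226 u; E_B = 236.529 MeV; E_B/A = 8.447 MeV
Sr-88 has the higher binding energy per nucleon, so it is the more tightly bound nucleus.

Sr-88; 8.73 MeV/nucleon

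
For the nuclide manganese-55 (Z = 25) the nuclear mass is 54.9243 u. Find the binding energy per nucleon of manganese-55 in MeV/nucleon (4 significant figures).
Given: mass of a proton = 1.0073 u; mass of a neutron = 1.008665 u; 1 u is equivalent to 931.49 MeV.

8.775 MeV/nucleon

Z = 25, so N = A − Z = 55 − 25 = 30.
Total constituent mass: 25 × 1.0073 + 30 × 1.008665 = 55.442450 u
The mass defect is 55.442450 − 54.9243 = 0.518150 u.
Binding energy = Δm·c² = 0.518150 × 931.49 MeV/u = 482.652 MeV
BE/A = 482.652 MeV / 55 = 8.775 MeV/nucleon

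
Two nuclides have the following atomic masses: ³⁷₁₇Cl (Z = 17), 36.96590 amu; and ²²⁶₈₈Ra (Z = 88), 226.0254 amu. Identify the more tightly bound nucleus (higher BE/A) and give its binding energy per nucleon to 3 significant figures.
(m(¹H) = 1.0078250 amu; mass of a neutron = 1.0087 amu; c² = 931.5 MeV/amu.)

³⁷₁₇Cl: Σm = 17(1.0078250) + 20(1.0087) = 37.3070250 amu; Δm = 0.3411250 amu; E_B = 317.76 MeV; E_B/A = 8.588 MeV
²²⁶₈₈Ra: Σm = 88(1.0078250) + 138(1.0087) = 227.8892000 amu; Δm = 1.8638000 amu; E_B = 1736.1 MeV; E_B/A = 7.682 MeV
³⁷₁₇Cl has the higher binding energy per nucleon, so it is the more tightly bound nucleus.

³⁷₁₇Cl; 8.59 MeV/nucleon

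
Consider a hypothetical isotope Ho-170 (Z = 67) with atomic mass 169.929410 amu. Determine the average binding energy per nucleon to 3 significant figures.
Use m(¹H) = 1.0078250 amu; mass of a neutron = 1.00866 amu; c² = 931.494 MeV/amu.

8.15 MeV/nucleon

With 67 protons and 103 neutrons (A = 170):
Σm = 67·m(¹H) + 103·m_n = 67.5242750 + 103.89198 = 171.4162550 amu
The mass defect is 171.4162550 − 169.929410 = 1.4868450 amu.
Converting to energy: 1.4868450 amu × 931.494 MeV/amu = 1384.99 MeV
Dividing by A = 170 gives 8.147 MeV per nucleon.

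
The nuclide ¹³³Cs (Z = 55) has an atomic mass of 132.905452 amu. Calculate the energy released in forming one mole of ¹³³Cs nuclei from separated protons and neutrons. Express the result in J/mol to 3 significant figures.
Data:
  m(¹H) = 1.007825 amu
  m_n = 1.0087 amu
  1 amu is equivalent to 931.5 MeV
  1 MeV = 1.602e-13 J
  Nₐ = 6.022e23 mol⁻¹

Σm = 55·m(¹H) + 78·m_n = 55.430375 + 78.6786 = 134.108975 amu
Δm = 134.108975 − 132.905452 = 1.203523 amu
E_B = 1.203523 × 931.5 = 1121.08 MeV
Per nucleus in joules: 1121.08 MeV × 1.602e-13 J/MeV = 1.7960e-10 J
Per mole: 1.7960e-10 J × 6.022e23 mol⁻¹ = 1.0816e+14 J/mol

1.08e+14 J/mol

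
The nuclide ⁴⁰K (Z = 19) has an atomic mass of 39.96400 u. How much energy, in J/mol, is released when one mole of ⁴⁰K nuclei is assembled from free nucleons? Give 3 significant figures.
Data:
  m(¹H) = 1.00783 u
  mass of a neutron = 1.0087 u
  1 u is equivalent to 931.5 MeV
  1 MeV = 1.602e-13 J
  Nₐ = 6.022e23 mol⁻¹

With 19 protons and 21 neutrons (A = 40):
Total constituent mass: 19 × 1.00783 + 21 × 1.0087 = 40.33147 u
Δm = 40.33147 − 39.96400 = 0.36747 u
Binding energy = Δm·c² = 0.36747 × 931.5 MeV/u = 342.298 MeV
Per nucleus in joules: 342.298 MeV × 1.602e-13 J/MeV = 5.4836e-11 J
Per mole: 5.4836e-11 J × 6.022e23 mol⁻¹ = 3.3022e+13 J/mol

3.30e+13 J/mol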